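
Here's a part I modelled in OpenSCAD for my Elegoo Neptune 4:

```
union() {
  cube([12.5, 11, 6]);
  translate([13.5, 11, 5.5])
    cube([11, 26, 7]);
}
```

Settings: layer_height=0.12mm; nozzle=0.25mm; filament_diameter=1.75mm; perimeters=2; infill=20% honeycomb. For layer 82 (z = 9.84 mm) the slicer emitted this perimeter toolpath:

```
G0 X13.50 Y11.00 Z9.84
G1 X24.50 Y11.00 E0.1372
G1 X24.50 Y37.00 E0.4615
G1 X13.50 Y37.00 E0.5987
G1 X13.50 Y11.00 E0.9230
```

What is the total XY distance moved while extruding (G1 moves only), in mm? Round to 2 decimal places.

Sum the Euclidean lengths of each G1 segment: total = 74.00 mm.

74.00 mm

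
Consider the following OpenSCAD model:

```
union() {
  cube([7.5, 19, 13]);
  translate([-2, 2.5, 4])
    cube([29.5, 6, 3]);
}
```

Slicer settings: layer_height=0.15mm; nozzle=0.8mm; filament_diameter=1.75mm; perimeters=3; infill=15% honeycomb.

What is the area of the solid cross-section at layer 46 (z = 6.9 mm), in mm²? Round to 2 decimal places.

At z = 6.9 mm: the cube is present — its section is the full 7.5×19 rectangle (area 142.50 mm²); the 29.5×6 cube at (-2, 2.5) contributes its full rectangle (area 177.00 mm²); Merging all regions: the regions partially overlap — summed areas 319.50 mm² minus the doubly-counted overlap 45.00 mm² gives 274.50 mm² — area = 274.50 mm². Overall, the cross-section is a single solid region. Net area = 274.50 mm².

274.50 mm²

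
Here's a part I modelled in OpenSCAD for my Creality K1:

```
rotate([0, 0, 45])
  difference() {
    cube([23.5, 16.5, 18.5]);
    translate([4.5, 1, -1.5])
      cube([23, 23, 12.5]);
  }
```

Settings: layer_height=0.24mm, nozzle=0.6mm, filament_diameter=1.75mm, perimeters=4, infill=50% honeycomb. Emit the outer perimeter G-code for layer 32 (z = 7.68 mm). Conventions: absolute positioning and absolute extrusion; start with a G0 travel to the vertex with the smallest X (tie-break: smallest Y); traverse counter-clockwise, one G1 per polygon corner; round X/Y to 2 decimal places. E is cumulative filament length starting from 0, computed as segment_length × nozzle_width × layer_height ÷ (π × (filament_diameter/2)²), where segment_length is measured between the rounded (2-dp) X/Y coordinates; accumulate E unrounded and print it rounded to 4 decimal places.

G0 X-11.67 Y11.67 Z7.68
G1 X0.00 Y0.00 E0.9881
G1 X16.62 Y16.62 E2.3952
G1 X15.91 Y17.32 E2.4549
G1 X2.47 Y3.89 E3.5924
G1 X-8.49 Y14.85 E4.5203
G1 X-11.67 Y11.67 E4.7896

At z = 7.68 mm: the 23.5×16.5 cube contributes its full rectangle; the cube at (4.5, 1) is present — its section is the full 23×23 rectangle; Taking the first minus the rest: starting from the 23.5×16.5 cube, the 23×23 cube at (4.5, 1) partially overlaps it — only the 294.50 mm² overlap (of its 529.00 mm²) is removed, clipping the outline — 1 connected region; (rotated 45° about Z; rotation is an isometry so areas/perimeters/island counts are preserved). The outline is a single polygon with 6 vertices. Extrusion per mm of travel: 0.6 × 0.24 / (π × 0.875²) = 0.059868. Accumulating E over each segment gives final E = 4.7896.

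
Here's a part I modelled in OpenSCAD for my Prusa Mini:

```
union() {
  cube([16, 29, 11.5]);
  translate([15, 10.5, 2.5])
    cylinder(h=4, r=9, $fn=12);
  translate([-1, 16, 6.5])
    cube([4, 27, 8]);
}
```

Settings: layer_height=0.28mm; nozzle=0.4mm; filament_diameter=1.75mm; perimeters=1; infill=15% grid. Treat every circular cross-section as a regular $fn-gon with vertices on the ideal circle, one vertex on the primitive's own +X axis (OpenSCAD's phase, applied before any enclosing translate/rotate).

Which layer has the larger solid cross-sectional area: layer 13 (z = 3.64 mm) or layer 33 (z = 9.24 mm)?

Layer 13 (z = 3.64): the cube is present — its section is the full 16×29 rectangle (area 464.00 mm²); the cylinder at (15, 10.5): section is a regular 12-gon, circumradius r=9 (area = (12/2)·9.000²·sin(360°/12) = 243.00 mm²); the cube at (-1, 16) is absent (z outside [6.5, 14.5]); Combining (union): the regions partially overlap — summed areas 707.00 mm² minus the doubly-counted overlap 139.23 mm² gives 567.77 mm² — area = 567.77 mm². So its area = 567.77 mm². Layer 33 (z = 9.24): the cube (footprint 16×29) is included at this height (area 464.00 mm²); the cylinder at (15, 10.5) is absent (z outside [2.5, 6.5]); the cube at (-1, 16) is present — its section is the full 4×27 rectangle (area 108.00 mm²); Taking the union: the regions partially overlap — summed areas 572.00 mm² minus the doubly-counted overlap 39.00 mm² gives 533.00 mm² — area = 533.00 mm². So its area = 533.00 mm². Layer 13 is larger (567.77 vs 533.00 mm²).

layer 13 (z = 3.64 mm)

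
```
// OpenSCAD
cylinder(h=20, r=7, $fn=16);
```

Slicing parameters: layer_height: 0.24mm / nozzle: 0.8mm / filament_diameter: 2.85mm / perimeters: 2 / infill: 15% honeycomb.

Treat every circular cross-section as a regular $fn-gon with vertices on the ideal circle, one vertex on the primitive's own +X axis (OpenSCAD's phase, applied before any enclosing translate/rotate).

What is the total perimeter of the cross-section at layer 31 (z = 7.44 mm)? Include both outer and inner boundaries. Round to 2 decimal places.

At z = 7.44 mm: the cylinder: section is a regular 16-gon, circumradius r=7 (perimeter = 2·16·7.000·sin(180°/16) = 43.70 mm). Overall, the cross-section is a single solid region. Total boundary length (outer) = 43.70 mm.

43.70 mm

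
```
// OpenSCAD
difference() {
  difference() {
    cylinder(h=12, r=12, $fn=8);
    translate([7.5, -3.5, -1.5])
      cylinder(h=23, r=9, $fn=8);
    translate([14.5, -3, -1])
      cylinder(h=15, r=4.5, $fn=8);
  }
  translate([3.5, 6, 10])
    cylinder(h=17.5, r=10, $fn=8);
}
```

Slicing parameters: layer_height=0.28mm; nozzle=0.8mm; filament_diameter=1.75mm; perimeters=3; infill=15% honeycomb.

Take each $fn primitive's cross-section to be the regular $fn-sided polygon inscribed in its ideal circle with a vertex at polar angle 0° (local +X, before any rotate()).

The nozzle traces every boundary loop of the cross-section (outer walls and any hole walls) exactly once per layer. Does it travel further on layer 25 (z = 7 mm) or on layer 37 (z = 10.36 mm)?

Layer 25 (z = 7): the r=12 cylinder gives a regular 8-gon of circumradius 12 (constant along its height) (perimeter = 2·8·12.000·sin(180°/8) = 73.48 mm); the r=9 cylinder at (7.5, -3.5) contributes a regular 8-gon of circumradius 9 (perimeter = 2·8·9.000·sin(180°/8) = 55.11 mm); the cylinder at (14.5, -3): section is a regular 8-gon, circumradius r=4.5 (perimeter = 2·8·4.500·sin(180°/8) = 27.55 mm); After the difference (first − rest): starting from the r=12 cylinder, the r=9 cylinder at (7.5, -3.5) partially overlaps it — only the 147.42 mm² overlap (of its 229.10 mm²) is removed, clipping the outline; the r=4.5 cylinder at (14.5, -3) misses the remaining region (no effect) — boundary = 79.51 mm; the cylinder at (3.5, 6) is not intersected at this z (z outside [10, 27.5]); After the difference (first − rest): none of the subtracted shapes is present at this height, so that combined region is unchanged — boundary = 79.51 mm. So its perimeter = 79.51 mm. Layer 37 (z = 10.36): the r=12 cylinder gives a regular 8-gon of circumradius 12 (constant along its height) (perimeter = 2·8·12.000·sin(180°/8) = 73.48 mm); the cylinder at (7.5, -3.5): section is a regular 8-gon, circumradius r=9 (perimeter = 2·8·9.000·sin(180°/8) = 55.11 mm); the r=4.5 cylinder at (14.5, -3) gives a regular 8-gon of circumradius 4.5 (constant along its height) (perimeter = 2·8·4.500·sin(180°/8) = 27.55 mm); Taking the first minus the rest: starting from the r=12 cylinder, the r=9 cylinder at (7.5, -3.5) partially overlaps it — only the 147.42 mm² overlap (of its 229.10 mm²) is removed, clipping the outline; the r=4.5 cylinder at (14.5, -3) misses the remaining region (no effect) — boundary = 79.51 mm; the r=10 cylinder at (3.5, 6) contributes a regular 8-gon of circumradius 10 (perimeter = 2·8·10.000·sin(180°/8) = 61.23 mm); Subtracting the remaining from the first: starting from that combined region, the r=10 cylinder at (3.5, 6) partially overlaps it — only the 120.76 mm² overlap (of its 282.84 mm²) is removed, clipping the outline — boundary = 60.23 mm. So its perimeter = 60.23 mm. Layer 25 is larger (79.51 vs 60.23 mm).

layer 25 (z = 7 mm)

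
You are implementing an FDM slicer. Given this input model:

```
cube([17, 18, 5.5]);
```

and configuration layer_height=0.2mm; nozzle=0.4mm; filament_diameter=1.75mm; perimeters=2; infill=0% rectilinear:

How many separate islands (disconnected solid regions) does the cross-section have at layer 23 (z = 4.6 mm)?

1

At z = 4.6 mm: the 17×18 cube contributes its full rectangle. Overall, the cross-section is a single solid region. Island count = 1.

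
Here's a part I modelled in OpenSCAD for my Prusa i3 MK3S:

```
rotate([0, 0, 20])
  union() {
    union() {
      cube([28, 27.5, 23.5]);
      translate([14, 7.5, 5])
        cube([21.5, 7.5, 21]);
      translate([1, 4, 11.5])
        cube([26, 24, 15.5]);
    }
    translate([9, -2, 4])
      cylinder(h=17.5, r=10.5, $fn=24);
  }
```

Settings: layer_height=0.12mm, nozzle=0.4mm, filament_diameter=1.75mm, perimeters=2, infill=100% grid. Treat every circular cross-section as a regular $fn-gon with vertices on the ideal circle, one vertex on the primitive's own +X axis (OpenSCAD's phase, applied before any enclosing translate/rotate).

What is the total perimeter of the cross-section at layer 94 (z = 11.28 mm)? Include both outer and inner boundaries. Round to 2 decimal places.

At z = 11.28 mm: the 28×27.5 cube contributes its full rectangle (perimeter 111.00 mm); the 21.5×7.5 cube at (14, 7.5) contributes its full rectangle (perimeter 58.00 mm); the cube at (1, 4) is absent (z outside [11.5, 27]); Merging all regions: the regions partially overlap (shared area 105.00 mm²), so the edge portions inside another operand are dropped and the merged outline is re-measured after clipping — boundary = 126.00 mm; the r=10.5 cylinder at (9, -2) gives a regular 24-gon of circumradius 10.5 (constant along its height) (perimeter = 2·24·10.500·sin(180°/24) = 65.79 mm); Merging all regions: the regions partially overlap (shared area 127.31 mm²), so the edge portions inside another operand are dropped and the merged outline is re-measured after clipping — boundary = 143.94 mm; (rotated 20° about Z; rotation is an isometry so areas/perimeters/island counts are preserved). Overall, the cross-section is a single solid region. Total boundary length (outer) = 143.94 mm.

143.94 mm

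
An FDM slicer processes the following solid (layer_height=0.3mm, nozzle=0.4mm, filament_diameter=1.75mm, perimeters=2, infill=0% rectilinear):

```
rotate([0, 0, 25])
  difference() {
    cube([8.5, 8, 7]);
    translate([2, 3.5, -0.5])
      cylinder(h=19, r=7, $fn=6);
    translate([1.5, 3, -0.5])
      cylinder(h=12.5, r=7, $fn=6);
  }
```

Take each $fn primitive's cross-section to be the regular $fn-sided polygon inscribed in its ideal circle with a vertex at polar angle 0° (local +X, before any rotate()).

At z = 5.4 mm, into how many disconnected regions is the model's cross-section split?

At z = 5.4 mm: the cube is present — its section is the full 8.5×8 rectangle; the r=7 cylinder at (2, 3.5) gives a regular 6-gon of circumradius 7 (constant along its height); the r=7 cylinder at (1.5, 3) gives a regular 6-gon of circumradius 7 (constant along its height); Subtracting the remaining from the first: starting from the 8.5×8 cube, the r=7 cylinder at (2, 3.5) partially overlaps it — only the 62.19 mm² overlap (of its 127.31 mm²) is removed, clipping the outline; the r=7 cylinder at (1.5, 3) misses the remaining region (no effect) — 2 connected regions; (whole slice rotated 25° about Z — lengths, areas and connectivity unchanged). The result has 2 disconnected regions.

2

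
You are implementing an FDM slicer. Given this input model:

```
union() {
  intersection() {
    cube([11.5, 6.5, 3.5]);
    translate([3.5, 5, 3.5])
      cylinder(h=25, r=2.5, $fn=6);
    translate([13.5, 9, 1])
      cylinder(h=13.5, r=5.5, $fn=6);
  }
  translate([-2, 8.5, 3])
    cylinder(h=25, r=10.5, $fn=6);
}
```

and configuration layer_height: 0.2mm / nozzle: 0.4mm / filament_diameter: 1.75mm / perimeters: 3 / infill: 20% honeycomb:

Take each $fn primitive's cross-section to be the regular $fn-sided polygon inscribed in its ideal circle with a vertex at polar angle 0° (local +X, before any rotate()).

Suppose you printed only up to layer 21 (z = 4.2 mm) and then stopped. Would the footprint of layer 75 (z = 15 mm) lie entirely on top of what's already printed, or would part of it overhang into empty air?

Compare the two slices. At z = 4.2: the cube is not intersected at this z (z outside [0, 3.5]); the r=2.5 cylinder at (3.5, 5) contributes a regular 6-gon of circumradius 2.5 (area = (6/2)·2.500²·sin(360°/6) = 16.24 mm²); the r=5.5 cylinder at (13.5, 9) contributes a regular 6-gon of circumradius 5.5 (area = (6/2)·5.500²·sin(360°/6) = 78.59 mm²); Keeping only the common overlap: at least one operand is absent at this height, so nothing remains; the cylinder at (-2, 8.5): section is a regular 6-gon, circumradius r=10.5 (area = (6/2)·10.500²·sin(360°/6) = 286.44 mm²); Taking the union: only the r=10.5 cylinder at (-2, 8.5) is present, so the union is just that shape — area = 286.44 mm². At z = 15: the cube is not intersected at this z (z outside [0, 3.5]); the cylinder at (3.5, 5): section is a regular 6-gon, circumradius r=2.5 (area = (6/2)·2.500²·sin(360°/6) = 16.24 mm²); the cylinder at (13.5, 9) is absent (z outside [1, 14.5]); After intersecting: at least one operand is absent at this height, so nothing remains; the r=10.5 cylinder at (-2, 8.5) gives a regular 6-gon of circumradius 10.5 (constant along its height) (area = (6/2)·10.500²·sin(360°/6) = 286.44 mm²); Taking the union: only the r=10.5 cylinder at (-2, 8.5) is present, so the union is just that shape — area = 286.44 mm². Checking containment: the cross-section at z = 15 is a subset of the cross-section at z = 4.2.

entirely on top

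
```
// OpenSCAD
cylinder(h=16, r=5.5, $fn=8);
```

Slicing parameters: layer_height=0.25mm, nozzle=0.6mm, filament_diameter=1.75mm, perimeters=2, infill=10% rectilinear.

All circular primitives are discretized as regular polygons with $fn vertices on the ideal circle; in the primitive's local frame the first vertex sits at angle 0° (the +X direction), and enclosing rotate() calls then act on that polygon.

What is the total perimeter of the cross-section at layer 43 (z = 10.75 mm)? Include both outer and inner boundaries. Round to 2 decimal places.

33.68 mm

At z = 10.75 mm: the cylinder: section is a regular 8-gon, circumradius r=5.5 (perimeter = 2·8·5.500·sin(180°/8) = 33.68 mm). Overall, the cross-section is a single solid region. Total boundary length (outer) = 33.68 mm.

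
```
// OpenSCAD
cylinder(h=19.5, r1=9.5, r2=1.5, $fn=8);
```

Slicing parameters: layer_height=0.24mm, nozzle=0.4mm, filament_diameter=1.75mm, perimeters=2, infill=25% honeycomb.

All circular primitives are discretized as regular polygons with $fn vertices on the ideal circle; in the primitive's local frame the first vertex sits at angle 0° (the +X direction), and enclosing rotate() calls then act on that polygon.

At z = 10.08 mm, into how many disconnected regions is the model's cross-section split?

At z = 10.08 mm: the cone (r1=9.5→r2=1.5) has section circumradius 5.365 here — a regular 8-gon. The result has 1 disconnected region.

1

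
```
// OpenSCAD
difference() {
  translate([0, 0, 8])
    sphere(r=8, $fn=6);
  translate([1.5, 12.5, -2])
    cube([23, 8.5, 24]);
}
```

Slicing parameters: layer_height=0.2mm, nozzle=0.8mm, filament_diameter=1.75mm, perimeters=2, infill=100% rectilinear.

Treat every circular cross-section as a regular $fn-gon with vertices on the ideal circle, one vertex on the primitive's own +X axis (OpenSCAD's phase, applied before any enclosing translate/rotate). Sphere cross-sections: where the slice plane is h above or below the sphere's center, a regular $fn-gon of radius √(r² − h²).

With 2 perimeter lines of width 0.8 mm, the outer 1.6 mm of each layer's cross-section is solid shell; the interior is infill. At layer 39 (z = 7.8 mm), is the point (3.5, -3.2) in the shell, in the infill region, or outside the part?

At z = 7.8 mm: the r=8 sphere contributes a regular 6-gon of circumradius √(8²−0.2²) = 7.997; the cube at (1.5, 12.5) is present — its section is the full 23×8.5 rectangle; Subtracting the remaining from the first: starting from the r=8 sphere, the 23×8.5 cube at (1.5, 12.5) misses the remaining region (no effect) — 1 connected region. Overall, the cross-section is a single solid region. The nearest boundary edge runs (8.00, 0.00)→(4.00, -6.93); distance from the point to it = 2.29 mm. The point is inside the cross-section and 2.29 mm from the nearest boundary — more than the 1.6 mm shell width (2 × 0.8), so it's in the infill interior.

infill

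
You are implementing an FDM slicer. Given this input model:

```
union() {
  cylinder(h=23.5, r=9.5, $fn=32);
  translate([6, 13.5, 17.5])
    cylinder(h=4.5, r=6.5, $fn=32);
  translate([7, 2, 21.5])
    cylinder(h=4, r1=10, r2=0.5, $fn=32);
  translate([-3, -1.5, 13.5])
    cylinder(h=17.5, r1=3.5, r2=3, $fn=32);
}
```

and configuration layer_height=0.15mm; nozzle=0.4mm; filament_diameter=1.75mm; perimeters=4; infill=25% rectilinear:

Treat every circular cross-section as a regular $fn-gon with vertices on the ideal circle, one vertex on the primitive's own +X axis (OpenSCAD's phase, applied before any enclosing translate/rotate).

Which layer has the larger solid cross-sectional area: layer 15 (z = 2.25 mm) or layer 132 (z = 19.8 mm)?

layer 132 (z = 19.8 mm)

Layer 15 (z = 2.25): the cylinder: section is a regular 32-gon, circumradius r=9.5 (area = (32/2)·9.500²·sin(360°/32) = 281.71 mm²); the cylinder at (6, 13.5) is absent (z outside [17.5, 22]); the cone at (7, 2) is not intersected at this z (z outside [21.5, 25.5]); the cone at (-3, -1.5) is absent (z outside [13.5, 31]); Combining (union): only the r=9.5 cylinder is present, so the union is just that shape — area = 281.71 mm². So its area = 281.71 mm². Layer 132 (z = 19.8): the r=9.5 cylinder contributes a regular 32-gon of circumradius 9.5 (area = (32/2)·9.500²·sin(360°/32) = 281.71 mm²); the r=6.5 cylinder at (6, 13.5) gives a regular 32-gon of circumradius 6.5 (constant along its height) (area = (32/2)·6.500²·sin(360°/32) = 131.88 mm²); the cone at (7, 2) does not reach this height (z outside [21.5, 25.5]); the cone at (-3, -1.5) (r1=3.5→r2=3) has section circumradius 3.320 here — a regular 32-gon (area = (32/2)·3.320²·sin(360°/32) = 34.41 mm²); Merging all regions: the regions partially overlap — summed areas 448.00 mm² minus the doubly-counted overlap 39.06 mm² gives 408.94 mm² — area = 408.94 mm². So its area = 408.94 mm². Layer 132 is larger (408.94 vs 281.71 mm²).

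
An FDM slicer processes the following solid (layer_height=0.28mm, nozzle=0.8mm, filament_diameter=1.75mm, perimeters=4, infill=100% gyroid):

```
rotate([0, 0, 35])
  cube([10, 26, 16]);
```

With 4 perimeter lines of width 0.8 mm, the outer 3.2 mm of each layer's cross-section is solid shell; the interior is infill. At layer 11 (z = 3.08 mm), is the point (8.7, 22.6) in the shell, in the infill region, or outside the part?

At z = 3.08 mm: the cube (footprint 10×26) is included at this height; (rotated 35° about Z; rotation is an isometry so areas/perimeters/island counts are preserved). Overall, the cross-section is a single solid region. Undo the 35° rotation: the query point maps to (20.089, 13.523) in the un-rotated model frame. The nearest boundary edge runs (10.00, 0.00)→(10.00, 26.00); distance from the point to it = 10.09 mm. The point is not inside any of the regions above, so it lies outside the cross-section (10.09 mm from the nearest boundary).

outside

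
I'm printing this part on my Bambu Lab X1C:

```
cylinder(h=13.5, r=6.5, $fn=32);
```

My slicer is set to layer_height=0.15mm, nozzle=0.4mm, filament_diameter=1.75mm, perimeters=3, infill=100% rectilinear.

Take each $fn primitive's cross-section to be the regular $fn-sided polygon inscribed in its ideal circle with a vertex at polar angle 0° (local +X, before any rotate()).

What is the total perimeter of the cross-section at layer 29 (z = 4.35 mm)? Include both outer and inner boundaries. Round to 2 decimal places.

40.78 mm

At z = 4.35 mm: the r=6.5 cylinder contributes a regular 32-gon of circumradius 6.5 (perimeter = 2·32·6.500·sin(180°/32) = 40.78 mm). Overall, the cross-section is a single solid region. Total boundary length (outer) = 40.78 mm.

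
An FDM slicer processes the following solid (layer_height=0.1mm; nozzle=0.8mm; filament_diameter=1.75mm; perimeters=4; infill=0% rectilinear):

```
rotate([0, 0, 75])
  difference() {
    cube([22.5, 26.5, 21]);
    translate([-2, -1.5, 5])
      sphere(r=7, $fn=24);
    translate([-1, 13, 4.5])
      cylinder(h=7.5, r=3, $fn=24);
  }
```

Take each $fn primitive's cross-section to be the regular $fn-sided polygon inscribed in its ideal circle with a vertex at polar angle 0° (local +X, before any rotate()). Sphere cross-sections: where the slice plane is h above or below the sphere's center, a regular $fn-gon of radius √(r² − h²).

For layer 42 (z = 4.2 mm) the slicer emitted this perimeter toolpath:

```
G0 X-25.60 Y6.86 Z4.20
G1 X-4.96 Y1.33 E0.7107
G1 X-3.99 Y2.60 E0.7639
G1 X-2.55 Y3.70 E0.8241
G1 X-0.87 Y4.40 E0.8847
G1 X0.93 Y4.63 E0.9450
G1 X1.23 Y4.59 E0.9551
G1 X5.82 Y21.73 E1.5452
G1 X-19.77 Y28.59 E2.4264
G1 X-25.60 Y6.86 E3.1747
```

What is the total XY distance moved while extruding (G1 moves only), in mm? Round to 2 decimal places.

95.45 mm

Sum the Euclidean lengths of each G1 segment: total = 95.45 mm.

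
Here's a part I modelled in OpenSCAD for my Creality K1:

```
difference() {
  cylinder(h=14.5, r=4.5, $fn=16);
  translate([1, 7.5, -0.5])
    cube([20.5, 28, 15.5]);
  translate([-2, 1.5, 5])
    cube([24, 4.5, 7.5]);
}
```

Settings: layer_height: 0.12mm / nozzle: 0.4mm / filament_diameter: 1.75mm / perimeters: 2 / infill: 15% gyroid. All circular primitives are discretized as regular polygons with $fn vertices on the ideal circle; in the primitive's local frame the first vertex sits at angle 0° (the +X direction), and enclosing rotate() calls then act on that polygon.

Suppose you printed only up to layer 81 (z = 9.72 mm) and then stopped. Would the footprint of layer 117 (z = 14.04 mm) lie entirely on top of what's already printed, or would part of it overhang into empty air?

Compare the two slices. At z = 9.72: the r=4.5 cylinder contributes a regular 16-gon of circumradius 4.5 (area = (16/2)·4.500²·sin(360°/16) = 61.99 mm²); the 20.5×28 cube at (1, 7.5) contributes its full rectangle (area 574.00 mm²); the cube at (-2, 1.5) is present — its section is the full 24×4.5 rectangle (area 108.00 mm²); After the difference (first − rest): starting from the r=4.5 cylinder (61.99 mm²), the 20.5×28 cube at (1, 7.5) misses the remaining region (no effect); the 24×4.5 cube at (-2, 1.5) partially overlaps it — only the 14.56 mm² overlap (of its 108.00 mm²) is removed, clipping the outline — area = 47.44 mm². At z = 14.04: the r=4.5 cylinder gives a regular 16-gon of circumradius 4.5 (constant along its height) (area = (16/2)·4.500²·sin(360°/16) = 61.99 mm²); the cube at (1, 7.5) (footprint 20.5×28) is included at this height (area 574.00 mm²); the cube at (-2, 1.5) is absent (z outside [5, 12.5]); Taking the first minus the rest: starting from the r=4.5 cylinder (61.99 mm²), the 20.5×28 cube at (1, 7.5) misses the remaining region (no effect) — area = 61.99 mm². Checking containment: at z = 14.04 the cross-section extends beyond the z = 9.72 cross-section by about 14.56 mm².

part overhangs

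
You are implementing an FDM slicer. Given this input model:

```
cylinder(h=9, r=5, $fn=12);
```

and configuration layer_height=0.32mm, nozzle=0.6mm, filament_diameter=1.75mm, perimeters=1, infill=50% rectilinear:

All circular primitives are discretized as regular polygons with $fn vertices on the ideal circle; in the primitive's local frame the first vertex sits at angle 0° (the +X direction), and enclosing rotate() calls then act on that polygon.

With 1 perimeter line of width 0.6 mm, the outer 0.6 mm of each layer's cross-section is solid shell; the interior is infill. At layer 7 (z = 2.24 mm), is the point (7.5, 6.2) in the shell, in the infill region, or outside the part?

At z = 2.24 mm: the cylinder: section is a regular 12-gon, circumradius r=5. Overall, the cross-section is a single solid region. The nearest boundary edge runs (4.33, 2.50)→(2.50, 4.33); distance from the point to it = 4.86 mm. The point is not inside any of the regions above, so it lies outside the cross-section (4.86 mm from the nearest boundary).

outside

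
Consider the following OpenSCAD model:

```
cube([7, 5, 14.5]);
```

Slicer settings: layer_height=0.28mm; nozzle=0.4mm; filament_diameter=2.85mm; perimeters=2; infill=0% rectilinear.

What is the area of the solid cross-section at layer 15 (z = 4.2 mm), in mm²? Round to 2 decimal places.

35.00 mm²

At z = 4.2 mm: the cube is present — its section is the full 7×5 rectangle (area 35.00 mm²). Overall, the cross-section is a single solid region. Net area = 35.00 mm².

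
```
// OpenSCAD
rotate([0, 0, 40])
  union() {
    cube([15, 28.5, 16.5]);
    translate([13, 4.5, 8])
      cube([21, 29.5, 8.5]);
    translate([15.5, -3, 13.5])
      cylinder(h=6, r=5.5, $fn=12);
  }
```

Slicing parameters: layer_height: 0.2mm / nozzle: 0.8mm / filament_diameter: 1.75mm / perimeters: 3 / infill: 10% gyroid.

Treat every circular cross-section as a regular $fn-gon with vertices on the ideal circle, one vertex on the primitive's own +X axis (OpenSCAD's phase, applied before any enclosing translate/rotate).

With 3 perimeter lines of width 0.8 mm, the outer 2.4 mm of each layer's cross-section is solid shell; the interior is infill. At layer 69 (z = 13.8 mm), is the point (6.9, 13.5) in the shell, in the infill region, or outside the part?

At z = 13.8 mm: the cube (footprint 15×28.5) is included at this height; the 21×29.5 cube at (13, 4.5) contributes its full rectangle; the r=5.5 cylinder at (15.5, -3) gives a regular 12-gon of circumradius 5.5 (constant along its height); Merging all regions: the regions partially overlap (shared area 54.20 mm²), so overlapping operands fuse into one piece — 1 connected region; (rotated 40° about Z; rotation is an isometry so areas/perimeters/island counts are preserved). Overall, the cross-section is a single solid region. Undo the 40° rotation: the query point maps to (13.963, 5.906) in the un-rotated model frame. The nearest boundary edge runs (34.00, 4.50)→(15.00, 4.50); distance from the point to it = 1.75 mm. The point is inside the cross-section, 1.75 mm from the nearest boundary — within the 2.4 mm shell band (3 × 0.8).

shell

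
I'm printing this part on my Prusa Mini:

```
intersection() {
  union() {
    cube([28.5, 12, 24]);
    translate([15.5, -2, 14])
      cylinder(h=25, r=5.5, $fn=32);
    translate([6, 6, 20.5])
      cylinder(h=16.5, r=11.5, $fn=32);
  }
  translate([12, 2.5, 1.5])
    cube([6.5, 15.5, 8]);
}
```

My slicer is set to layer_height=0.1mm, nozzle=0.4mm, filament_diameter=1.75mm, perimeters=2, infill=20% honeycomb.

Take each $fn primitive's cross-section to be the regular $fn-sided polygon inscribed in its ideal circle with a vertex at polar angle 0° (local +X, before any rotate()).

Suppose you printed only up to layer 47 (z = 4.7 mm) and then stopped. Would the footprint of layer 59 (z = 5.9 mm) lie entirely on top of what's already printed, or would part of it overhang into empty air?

Compare the two slices. At z = 4.7: the cube is present — its section is the full 28.5×12 rectangle (area 342.00 mm²); the cylinder at (15.5, -2) is not intersected at this z (z outside [14, 39]); the cylinder at (6, 6) is not intersected at this z (z outside [20.5, 37]); Taking the union: only the 28.5×12 cube is present, so the union is just that shape — area = 342.00 mm²; the 6.5×15.5 cube at (12, 2.5) contributes its full rectangle (area 100.75 mm²); Keeping only the common overlap: the 6.5×15.5 cube at (12, 2.5) partially overlaps that combined region; clipping to the common part keeps 61.75 mm² — area = 61.75 mm². At z = 5.9: the cube is present — its section is the full 28.5×12 rectangle (area 342.00 mm²); the cylinder at (15.5, -2) is not intersected at this z (z outside [14, 39]); the cylinder at (6, 6) is not intersected at this z (z outside [20.5, 37]); Combining (union): only the 28.5×12 cube is present, so the union is just that shape — area = 342.00 mm²; the cube at (12, 2.5) is present — its section is the full 6.5×15.5 rectangle (area 100.75 mm²); After intersecting: the 6.5×15.5 cube at (12, 2.5) partially overlaps the result so far; clipping to the common part keeps 61.75 mm² — area = 61.75 mm². Checking containment: the cross-section at z = 5.9 is a subset of the cross-section at z = 4.7.

entirely on top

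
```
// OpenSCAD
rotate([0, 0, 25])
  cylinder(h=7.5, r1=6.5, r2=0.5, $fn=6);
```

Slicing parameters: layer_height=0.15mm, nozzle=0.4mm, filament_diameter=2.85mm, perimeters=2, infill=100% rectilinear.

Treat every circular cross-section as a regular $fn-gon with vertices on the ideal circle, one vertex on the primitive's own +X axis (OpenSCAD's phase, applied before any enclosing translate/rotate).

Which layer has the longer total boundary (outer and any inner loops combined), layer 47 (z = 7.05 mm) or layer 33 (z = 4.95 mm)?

layer 33 (z = 4.95 mm)

Layer 47 (z = 7.05): the cone (r1=6.5→r2=0.5) has section circumradius 0.860 here — a regular 6-gon (perimeter = 2·6·0.860·sin(180°/6) = 5.16 mm); (whole slice rotated 25° about Z — lengths, areas and connectivity unchanged). So its perimeter = 5.16 mm. Layer 33 (z = 4.95): the cone: at t=0.660 of its height the radius interpolates to r₁+(r₂−r₁)t = 2.540, giving a regular 6-gon of that circumradius (perimeter = 2·6·2.540·sin(180°/6) = 15.24 mm); (whole slice rotated 25° about Z — lengths, areas and connectivity unchanged). So its perimeter = 15.24 mm. Layer 33 is larger (15.24 vs 5.16 mm).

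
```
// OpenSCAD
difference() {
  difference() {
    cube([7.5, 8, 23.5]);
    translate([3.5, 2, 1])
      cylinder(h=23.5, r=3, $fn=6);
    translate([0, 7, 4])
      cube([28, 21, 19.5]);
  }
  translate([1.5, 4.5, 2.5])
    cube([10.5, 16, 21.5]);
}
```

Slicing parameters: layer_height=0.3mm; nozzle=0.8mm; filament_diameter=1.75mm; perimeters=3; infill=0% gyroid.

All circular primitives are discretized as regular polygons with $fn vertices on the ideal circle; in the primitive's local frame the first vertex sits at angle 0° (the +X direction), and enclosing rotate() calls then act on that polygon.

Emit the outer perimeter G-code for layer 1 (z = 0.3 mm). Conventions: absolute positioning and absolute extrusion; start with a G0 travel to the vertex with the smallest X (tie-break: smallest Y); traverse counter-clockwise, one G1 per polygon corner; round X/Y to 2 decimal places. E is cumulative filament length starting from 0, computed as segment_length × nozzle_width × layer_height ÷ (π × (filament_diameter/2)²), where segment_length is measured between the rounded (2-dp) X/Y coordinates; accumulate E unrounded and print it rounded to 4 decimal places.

At z = 0.3 mm: the cube (footprint 7.5×8) is included at this height; the cylinder at (3.5, 2) is absent (z outside [1, 24.5]); the cube at (0, 7) is not intersected at this z (z outside [4, 23.5]); Taking the first minus the rest: none of the subtracted shapes is present at this height, so the 7.5×8 cube is unchanged — 1 connected region; the cube at (1.5, 4.5) is not intersected at this z (z outside [2.5, 24]); After the difference (first − rest): none of the subtracted shapes is present at this height, so that combined region is unchanged — 1 connected region. The outline is a single polygon with 4 vertices. Extrusion per mm of travel: 0.8 × 0.3 / (π × 0.875²) = 0.099780. Accumulating E over each segment gives final E = 3.0932.

G0 X0.00 Y0.00 Z0.30
G1 X7.50 Y0.00 E0.7484
G1 X7.50 Y8.00 E1.5466
G1 X0.00 Y8.00 E2.2949
G1 X0.00 Y0.00 E3.0932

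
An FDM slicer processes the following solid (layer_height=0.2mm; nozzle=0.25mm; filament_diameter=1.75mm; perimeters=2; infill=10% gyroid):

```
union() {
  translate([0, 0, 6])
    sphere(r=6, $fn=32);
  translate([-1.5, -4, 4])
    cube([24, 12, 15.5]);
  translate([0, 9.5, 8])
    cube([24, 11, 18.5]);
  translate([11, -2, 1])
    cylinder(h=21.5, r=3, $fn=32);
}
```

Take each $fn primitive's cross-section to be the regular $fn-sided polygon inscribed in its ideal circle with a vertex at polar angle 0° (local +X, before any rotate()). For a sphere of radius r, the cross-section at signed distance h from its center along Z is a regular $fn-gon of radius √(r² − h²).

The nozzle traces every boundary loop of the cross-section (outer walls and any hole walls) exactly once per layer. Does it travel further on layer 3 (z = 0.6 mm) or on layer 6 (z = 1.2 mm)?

layer 6 (z = 1.2 mm)

Layer 3 (z = 0.6): the r=6 sphere contributes a regular 32-gon of circumradius √(6²−5.4²) = 2.615 (perimeter = 2·32·2.615·sin(180°/32) = 16.41 mm); the cube at (-1.5, -4) does not reach this height (z outside [4, 19.5]); the cube at (0, 9.5) is absent (z outside [8, 26.5]); the cylinder at (11, -2) is absent (z outside [1, 22.5]); Taking the union: only the r=6 sphere is present, so the union is just that shape — boundary = 16.41 mm. So its perimeter = 16.41 mm. Layer 6 (z = 1.2): the r=6 sphere contributes a regular 32-gon of circumradius √(6²−4.8²) = 3.600 (perimeter = 2·32·3.600·sin(180°/32) = 22.58 mm); the cube at (-1.5, -4) does not reach this height (z outside [4, 19.5]); the cube at (0, 9.5) does not reach this height (z outside [8, 26.5]); the r=3 cylinder at (11, -2) contributes a regular 32-gon of circumradius 3 (perimeter = 2·32·3.000·sin(180°/32) = 18.82 mm); Taking the union: the 2 present regions are separate (no shared area or edge), so areas and boundary lengths simply add and each stays a separate island — boundary = 41.40 mm. So its perimeter = 41.40 mm. Layer 6 is larger (41.40 vs 16.41 mm).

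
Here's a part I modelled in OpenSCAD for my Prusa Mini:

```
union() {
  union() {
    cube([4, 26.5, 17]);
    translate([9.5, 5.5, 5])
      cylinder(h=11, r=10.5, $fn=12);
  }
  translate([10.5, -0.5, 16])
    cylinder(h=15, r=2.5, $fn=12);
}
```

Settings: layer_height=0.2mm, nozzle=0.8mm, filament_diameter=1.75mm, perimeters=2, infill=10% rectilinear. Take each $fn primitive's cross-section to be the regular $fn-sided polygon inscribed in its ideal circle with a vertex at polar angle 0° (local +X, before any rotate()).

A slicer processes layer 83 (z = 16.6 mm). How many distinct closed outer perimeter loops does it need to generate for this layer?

At z = 16.6 mm: the 4×26.5 cube contributes its full rectangle; the cylinder at (9.5, 5.5) is not intersected at this z (z outside [5, 16]); Taking the union: only the 4×26.5 cube is present, so the union is just that shape — 1 connected region; the cylinder at (10.5, -0.5): section is a regular 12-gon, circumradius r=2.5; Merging all regions: the 2 present regions are separate (no shared area or edge), so areas and boundary lengths simply add and each stays a separate island — 2 connected regions. The result has 2 disconnected regions.

2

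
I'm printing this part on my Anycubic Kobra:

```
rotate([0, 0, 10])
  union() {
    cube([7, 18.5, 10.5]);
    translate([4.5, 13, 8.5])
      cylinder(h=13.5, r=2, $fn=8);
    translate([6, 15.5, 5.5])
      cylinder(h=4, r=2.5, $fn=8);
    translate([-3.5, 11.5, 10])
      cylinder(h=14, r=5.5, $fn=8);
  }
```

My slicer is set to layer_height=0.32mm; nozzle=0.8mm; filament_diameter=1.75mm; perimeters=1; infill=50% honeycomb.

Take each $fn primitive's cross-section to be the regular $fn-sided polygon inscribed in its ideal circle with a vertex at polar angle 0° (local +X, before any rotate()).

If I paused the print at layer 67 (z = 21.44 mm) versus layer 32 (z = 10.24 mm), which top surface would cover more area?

layer 32 (z = 10.24 mm)

Layer 67 (z = 21.44): the cube does not reach this height (z outside [0, 10.5]); the cylinder at (4.5, 13): section is a regular 8-gon, circumradius r=2 (area = (8/2)·2.000²·sin(360°/8) = 11.31 mm²); the cylinder at (6, 15.5) is absent (z outside [5.5, 9.5]); the r=5.5 cylinder at (-3.5, 11.5) contributes a regular 8-gon of circumradius 5.5 (area = (8/2)·5.500²·sin(360°/8) = 85.56 mm²); Taking the union: the 2 present regions are separate (no shared area or edge), so areas and boundary lengths simply add and each stays a separate island — area = 96.87 mm²; (whole slice rotated 10° about Z — lengths, areas and connectivity unchanged). So its area = 96.87 mm². Layer 32 (z = 10.24): the cube is present — its section is the full 7×18.5 rectangle (area 129.50 mm²); the r=2 cylinder at (4.5, 13) gives a regular 8-gon of circumradius 2 (constant along its height) (area = (8/2)·2.000²·sin(360°/8) = 11.31 mm²); the cylinder at (6, 15.5) is not intersected at this z (z outside [5.5, 9.5]); the cylinder at (-3.5, 11.5): section is a regular 8-gon, circumradius r=5.5 (area = (8/2)·5.500²·sin(360°/8) = 85.56 mm²); Taking the union: the regions partially overlap — summed areas 226.37 mm² minus the doubly-counted overlap 20.67 mm² gives 205.71 mm² — area = 205.71 mm²; (rotated 10° about Z; rotation is an isometry so areas/perimeters/island counts are preserved). So its area = 205.71 mm². Layer 32 is larger (205.71 vs 96.87 mm²).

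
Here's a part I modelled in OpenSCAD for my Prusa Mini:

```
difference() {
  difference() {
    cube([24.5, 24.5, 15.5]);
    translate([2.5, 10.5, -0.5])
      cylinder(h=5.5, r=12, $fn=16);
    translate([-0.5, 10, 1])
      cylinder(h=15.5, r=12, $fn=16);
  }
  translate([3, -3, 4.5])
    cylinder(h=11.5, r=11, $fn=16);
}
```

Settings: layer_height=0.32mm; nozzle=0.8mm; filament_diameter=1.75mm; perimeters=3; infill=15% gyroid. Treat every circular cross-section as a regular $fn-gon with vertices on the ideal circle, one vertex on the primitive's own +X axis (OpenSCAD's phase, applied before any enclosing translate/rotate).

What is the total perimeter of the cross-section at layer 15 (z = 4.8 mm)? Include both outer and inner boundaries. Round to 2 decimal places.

At z = 4.8 mm: the 24.5×24.5 cube contributes its full rectangle (perimeter 98.00 mm); the cylinder at (2.5, 10.5): section is a regular 16-gon, circumradius r=12 (perimeter = 2·16·12.000·sin(180°/16) = 74.91 mm); the r=12 cylinder at (-0.5, 10) gives a regular 16-gon of circumradius 12 (constant along its height) (perimeter = 2·16·12.000·sin(180°/16) = 74.91 mm); Taking the first minus the rest: starting from the 24.5×24.5 cube, the r=12 cylinder at (2.5, 10.5) partially overlaps it — only the 271.01 mm² overlap (of its 440.85 mm²) is removed, clipping the outline; the r=12 cylinder at (-0.5, 10) misses the remaining region (no effect) — boundary = 102.30 mm; the cylinder at (3, -3): section is a regular 16-gon, circumradius r=11 (perimeter = 2·16·11.000·sin(180°/16) = 68.67 mm); Taking the first minus the rest: starting from the result so far, the r=11 cylinder at (3, -3) partially overlaps it — only the 8.36 mm² overlap (of its 370.44 mm²) is removed, clipping the outline — boundary = 95.44 mm. Overall, the cross-section is a single solid region. Total boundary length (outer) = 95.44 mm.

95.44 mm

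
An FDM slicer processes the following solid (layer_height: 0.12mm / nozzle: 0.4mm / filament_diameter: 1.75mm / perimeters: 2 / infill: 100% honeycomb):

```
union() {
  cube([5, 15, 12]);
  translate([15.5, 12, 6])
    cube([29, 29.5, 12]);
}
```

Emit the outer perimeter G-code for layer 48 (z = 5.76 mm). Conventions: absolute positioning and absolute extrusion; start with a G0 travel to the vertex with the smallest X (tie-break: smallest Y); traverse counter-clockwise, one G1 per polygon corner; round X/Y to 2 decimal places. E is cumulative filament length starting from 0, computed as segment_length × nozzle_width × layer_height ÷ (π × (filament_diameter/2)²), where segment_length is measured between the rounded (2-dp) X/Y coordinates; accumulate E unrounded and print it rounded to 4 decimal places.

G0 X0.00 Y0.00 Z5.76
G1 X5.00 Y0.00 E0.0998
G1 X5.00 Y15.00 E0.3991
G1 X0.00 Y15.00 E0.4989
G1 X0.00 Y0.00 E0.7982

At z = 5.76 mm: the 5×15 cube contributes its full rectangle; the cube at (15.5, 12) is not intersected at this z (z outside [6, 18]); Taking the union: only the 5×15 cube is present, so the union is just that shape — 1 connected region. The outline is a single polygon with 4 vertices. Extrusion per mm of travel: 0.4 × 0.12 / (π × 0.875²) = 0.019956. Accumulating E over each segment gives final E = 0.7982.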